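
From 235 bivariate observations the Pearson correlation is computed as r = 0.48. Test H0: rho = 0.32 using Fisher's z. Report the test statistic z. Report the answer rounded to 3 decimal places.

2.914

z_r = atanh(0.48) = 0.522984,  z_0 = atanh(0.32) = 0.331647
SE = 1/√(n−3) = 1/√232 = 0.065653
z = (z_r − z_0)/SE = (0.522984 − 0.331647) / 0.065653 = 0.191337 / 0.065653 = 2.914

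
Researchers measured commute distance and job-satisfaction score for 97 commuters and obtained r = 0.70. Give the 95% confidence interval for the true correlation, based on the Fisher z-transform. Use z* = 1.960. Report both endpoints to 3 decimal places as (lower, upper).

z_r = atanh(0.70) = 0.867301;  SE = 1/√(n−3) = 1/√94 = 0.103142
z-limits: 0.867301 ± 1.960·0.103142 = 0.867301 ± 0.202158 = [0.665143, 1.069459]
ρ-limits: (tanh 0.665143, tanh 1.069459) = (0.582, 0.789)

(0.582, 0.789)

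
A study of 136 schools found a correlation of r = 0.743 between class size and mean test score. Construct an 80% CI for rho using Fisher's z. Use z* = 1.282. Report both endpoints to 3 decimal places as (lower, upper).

(0.689, 0.789)

z_r = atanh(0.743) = 0.957143;  SE = 1/√(n−3) = 1/√133 = 0.086711
z-limits: 0.957143 ± 1.282·0.086711 = 0.957143 ± 0.111164 = [0.845979, 1.068307]
ρ-limits: (tanh 0.845979, tanh 1.068307) = (0.689, 0.789)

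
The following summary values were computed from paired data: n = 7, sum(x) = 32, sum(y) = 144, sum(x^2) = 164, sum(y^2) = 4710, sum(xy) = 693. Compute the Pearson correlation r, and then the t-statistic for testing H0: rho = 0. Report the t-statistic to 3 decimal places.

S_xy = nΣxy − ΣxΣy = 7·693 − 32·144 = 4851 − 4608 = 243
S_xx = nΣx² − (Σx)² = 7·164 − 32² = 1148 − 1024 = 124
S_yy = nΣy² − (Σy)² = 7·4710 − 144² = 32970 − 20736 = 12234
r = S_xy / √(S_xx·S_yy) = 243 / √(124·12234) = 243 / √1517016 = 243 / 1231.6720 = 0.1973
t = r·√(n−2)/√(1−r²) = 0.1973·√5 / √(1−0.038927) = 0.441176 / 0.980343 = 0.450

0.450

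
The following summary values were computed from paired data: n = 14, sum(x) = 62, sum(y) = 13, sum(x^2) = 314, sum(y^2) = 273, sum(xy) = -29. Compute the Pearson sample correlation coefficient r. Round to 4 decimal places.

-0.8535

S_xy = nΣxy − ΣxΣy = 14·(-29) − 62·13 = -406 − 806 = -1212
S_xx = nΣx² − (Σx)² = 14·314 − 62² = 4396 − 3844 = 552
S_yy = nΣy² − (Σy)² = 14·273 − 13² = 3822 − 169 = 3653
r = S_xy / √(S_xx·S_yy) = -1212 / √(552·3653) = -1212 / √2016456 = -1212 / 1420.0197 = -0.8535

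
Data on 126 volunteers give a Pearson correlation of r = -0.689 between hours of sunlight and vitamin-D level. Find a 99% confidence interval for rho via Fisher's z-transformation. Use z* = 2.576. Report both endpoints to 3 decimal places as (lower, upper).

Fisher z: z_r = atanh(r) = ½·ln((1+(-0.689))/(1−(-0.689))) = -0.846050
SE(z) = 1/√(n−3) = 1/√123 = 0.090167
99% ⇒ z* = 2.576; margin = 2.576·0.090167 = 0.232270
CI on z-scale: (-1.078320, -0.613780)
Back-transform: tanh(-1.078320) = -0.792575, tanh(-0.613780) = -0.546782

(-0.793, -0.547)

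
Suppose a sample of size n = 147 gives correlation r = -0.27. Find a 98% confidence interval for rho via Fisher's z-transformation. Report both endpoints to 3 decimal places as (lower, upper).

(-0.439, -0.083)

Fisher z: z_r = atanh(r) = ½·ln((1+(-0.27))/(1−(-0.27))) = -0.276864
SE(z) = 1/√(n−3) = 1/√144 = 0.083333
98% ⇒ z* = 2.326; margin = 2.326·0.083333 = 0.193833
CI on z-scale: (-0.470697, -0.083031)
Back-transform: tanh(-0.470697) = -0.438762, tanh(-0.083031) = -0.082841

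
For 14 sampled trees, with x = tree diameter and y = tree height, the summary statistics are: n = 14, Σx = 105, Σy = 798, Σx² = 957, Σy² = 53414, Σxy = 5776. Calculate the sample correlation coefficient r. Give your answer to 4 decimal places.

S_xy = nΣxy − ΣxΣy = 14·5776 − 105·798 = 80864 − 83790 = -2926
S_xx = nΣx² − (Σx)² = 14·957 − 105² = 13398 − 11025 = 2373
S_yy = nΣy² − (Σy)² = 14·53414 − 798² = 747796 − 636804 = 110992
r = S_xy / √(S_xx·S_yy) = -2926 / √(2373·110992) = -2926 / √263384016 = -2926 / 16229.1101 = -0.1803

-0.1803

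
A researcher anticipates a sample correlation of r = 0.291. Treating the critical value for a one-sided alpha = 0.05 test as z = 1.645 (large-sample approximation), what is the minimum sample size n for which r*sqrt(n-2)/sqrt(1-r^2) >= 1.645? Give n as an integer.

32

r√(n−2)/√(1−r²) ≥ 1.645  ⇔  n−2 ≥ (1.645)²·(1−r²)/r²
(1−r²)/r² = (1−0.084681)/0.084681 = 10.8090
n ≥ 2 + 2.706025·10.8090 = 2 + 29.2494 = 31.2494
⌈31.2494⌉ = 32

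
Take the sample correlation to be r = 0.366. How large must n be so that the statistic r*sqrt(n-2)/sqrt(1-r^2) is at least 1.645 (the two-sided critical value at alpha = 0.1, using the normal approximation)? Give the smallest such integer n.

20

Need r·√(n−2)/√(1−r²) ≥ 1.645
√(n−2) ≥ 1.645·√(1−0.133956) / 0.366 = 1.645·0.930615 / 0.366 = 4.1827
n−2 ≥ 17.4950  ⇒  n ≥ 19.4950
Smallest integer n = 20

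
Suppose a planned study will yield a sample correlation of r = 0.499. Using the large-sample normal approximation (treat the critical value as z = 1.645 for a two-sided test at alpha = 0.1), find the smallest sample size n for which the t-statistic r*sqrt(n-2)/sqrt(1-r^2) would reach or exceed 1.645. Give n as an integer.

Need r·√(n−2)/√(1−r²) ≥ 1.645
√(n−2) ≥ 1.645·√(1−0.249001) / 0.499 = 1.645·0.866602 / 0.499 = 2.8568
n−2 ≥ 8.1613  ⇒  n ≥ 10.1613
Smallest integer n = 11

11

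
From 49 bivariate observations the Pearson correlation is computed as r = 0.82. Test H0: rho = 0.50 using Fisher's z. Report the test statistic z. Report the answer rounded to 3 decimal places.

4.120

z_r = atanh(0.82) = 1.156817,  z_0 = atanh(0.50) = 0.549306
SE = 1/√(n−3) = 1/√46 = 0.147442
z = (z_r − z_0)/SE = (1.156817 − 0.549306) / 0.147442 = 0.607511 / 0.147442 = 4.120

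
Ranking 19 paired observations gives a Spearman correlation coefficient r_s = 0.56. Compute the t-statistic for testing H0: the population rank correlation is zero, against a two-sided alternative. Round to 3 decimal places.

t = r_s·√(n−2) / √(1−r_s²) with r_s = 0.56, n = 19
  = 0.56·√17 / √(1 − 0.3136)
  = 0.56·4.123106 / 0.828493
  = 2.308939 / 0.828493 = 2.787

2.787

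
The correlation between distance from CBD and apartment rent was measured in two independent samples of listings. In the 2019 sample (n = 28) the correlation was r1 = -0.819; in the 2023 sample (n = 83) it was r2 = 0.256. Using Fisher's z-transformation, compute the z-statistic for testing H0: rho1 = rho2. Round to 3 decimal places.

z1 = atanh(-0.819) = -1.153773,  z2 = atanh(0.256) = 0.261823
SE = √(1/(n1−3) + 1/(n2−3)) = √(1/25 + 1/80) = √(0.0400000 + 0.0125000) = √0.0525000 = 0.229129
z = (z1 − z2)/SE = (-1.153773 − 0.261823) / 0.229129 = -1.415596 / 0.229129 = -6.178

-6.178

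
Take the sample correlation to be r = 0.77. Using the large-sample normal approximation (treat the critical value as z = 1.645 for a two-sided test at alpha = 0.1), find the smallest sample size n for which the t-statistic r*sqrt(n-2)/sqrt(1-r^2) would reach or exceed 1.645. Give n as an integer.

4

r√(n−2)/√(1−r²) ≥ 1.645  ⇔  n−2 ≥ (1.645)²·(1−r²)/r²
(1−r²)/r² = (1−0.5929)/0.5929 = 0.6866
n ≥ 2 + 2.706025·0.6866 = 2 + 1.8580 = 3.8580
⌈3.8580⌉ = 4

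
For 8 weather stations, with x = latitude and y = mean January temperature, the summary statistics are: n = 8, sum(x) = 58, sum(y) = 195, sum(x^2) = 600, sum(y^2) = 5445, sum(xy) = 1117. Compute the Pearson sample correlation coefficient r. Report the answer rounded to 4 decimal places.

-0.8421

S_xy = nΣxy − ΣxΣy = 8·1117 − 58·195 = 8936 − 11310 = -2374
S_xx = nΣx² − (Σx)² = 8·600 − 58² = 4800 − 3364 = 1436
S_yy = nΣy² − (Σy)² = 8·5445 − 195² = 43560 − 38025 = 5535
r = S_xy / √(S_xx·S_yy) = -2374 / √(1436·5535) = -2374 / √7948260 = -2374 / 2819.2659 = -0.8421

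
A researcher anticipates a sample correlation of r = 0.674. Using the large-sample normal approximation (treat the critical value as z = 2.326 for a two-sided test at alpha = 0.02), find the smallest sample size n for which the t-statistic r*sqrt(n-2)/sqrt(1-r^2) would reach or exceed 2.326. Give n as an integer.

9

Need r·√(n−2)/√(1−r²) ≥ 2.326
√(n−2) ≥ 2.326·√(1−0.454276) / 0.674 = 2.326·0.738731 / 0.674 = 2.5494
n−2 ≥ 6.4994  ⇒  n ≥ 8.4994
Smallest integer n = 9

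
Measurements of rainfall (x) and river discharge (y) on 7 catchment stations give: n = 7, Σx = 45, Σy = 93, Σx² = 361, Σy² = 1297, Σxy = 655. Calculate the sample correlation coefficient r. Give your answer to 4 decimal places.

0.8609

S_xy = nΣxy − ΣxΣy = 7·655 − 45·93 = 4585 − 4185 = 400
S_xx = nΣx² − (Σx)² = 7·361 − 45² = 2527 − 2025 = 502
S_yy = nΣy² − (Σy)² = 7·1297 − 93² = 9079 − 8649 = 430
r = S_xy / √(S_xx·S_yy) = 400 / √(502·430) = 400 / √215860 = 400 / 464.6074 = 0.8609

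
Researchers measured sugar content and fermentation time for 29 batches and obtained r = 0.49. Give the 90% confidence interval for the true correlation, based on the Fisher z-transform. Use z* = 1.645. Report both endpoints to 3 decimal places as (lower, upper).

(0.210, 0.696)

Fisher z: z_r = atanh(r) = ½·ln((1+0.49)/(1−0.49)) = 0.536060
SE(z) = 1/√(n−3) = 1/√26 = 0.196116
90% ⇒ z* = 1.645; margin = 1.645·0.196116 = 0.322611
CI on z-scale: (0.213449, 0.858671)
Back-transform: tanh(0.213449) = 0.210265, tanh(0.858671) = 0.695572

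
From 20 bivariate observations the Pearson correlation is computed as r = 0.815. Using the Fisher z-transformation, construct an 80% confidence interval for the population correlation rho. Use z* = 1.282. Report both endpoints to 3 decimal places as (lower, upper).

(0.681, 0.896)

Fisher z: z_r = atanh(r) = ½·ln((1+0.815)/(1−0.815)) = 1.141742
SE(z) = 1/√(n−3) = 1/√17 = 0.242536
80% ⇒ z* = 1.282; margin = 1.282·0.242536 = 0.310931
CI on z-scale: (0.830811, 1.452673)
Back-transform: tanh(0.830811) = 0.680911, tanh(1.452673) = 0.896220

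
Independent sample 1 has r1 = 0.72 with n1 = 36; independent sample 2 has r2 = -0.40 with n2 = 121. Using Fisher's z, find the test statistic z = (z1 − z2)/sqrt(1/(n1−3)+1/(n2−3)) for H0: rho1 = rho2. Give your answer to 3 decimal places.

z1 = atanh(0.72) = 0.907645,  z2 = atanh(-0.40) = -0.423649
SE = √(1/(n1−3) + 1/(n2−3)) = √(1/33 + 1/118) = √(0.0303030 + 0.0084746) = √0.0387776 = 0.196920
z = (z1 − z2)/SE = (0.907645 − (-0.423649)) / 0.196920 = 1.331294 / 0.196920 = 6.761

6.761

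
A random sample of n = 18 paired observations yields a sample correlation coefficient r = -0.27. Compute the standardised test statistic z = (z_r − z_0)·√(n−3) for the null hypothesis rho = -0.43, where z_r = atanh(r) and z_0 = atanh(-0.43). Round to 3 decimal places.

0.709

Fisher z: atanh(-0.27) = -0.276864, atanh(-0.43) = -0.459897
z = (z_r − z_0)·√(n−3) = (-0.276864 − (-0.459897))·√15 = 0.183033 · 3.872983 = 0.709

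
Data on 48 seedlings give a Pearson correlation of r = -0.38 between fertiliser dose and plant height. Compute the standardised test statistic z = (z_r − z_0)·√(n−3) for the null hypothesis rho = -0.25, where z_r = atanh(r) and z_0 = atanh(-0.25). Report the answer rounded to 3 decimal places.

-0.970

z_r = atanh(-0.38) = -0.400060,  z_0 = atanh(-0.25) = -0.255413
SE = 1/√(n−3) = 1/√45 = 0.149071
z = (z_r − z_0)/SE = (-0.400060 − (-0.255413)) / 0.149071 = -0.144647 / 0.149071 = -0.970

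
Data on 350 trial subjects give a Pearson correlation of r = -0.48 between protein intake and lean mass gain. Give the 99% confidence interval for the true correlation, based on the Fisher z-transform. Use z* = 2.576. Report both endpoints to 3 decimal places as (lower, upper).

(-0.579, -0.367)

z_r = atanh(-0.48) = -0.522984;  SE = 1/√(n−3) = 1/√347 = 0.053683
z-limits: -0.522984 ± 2.576·0.053683 = -0.522984 ± 0.138287 = [-0.661271, -0.384697]
ρ-limits: (tanh -0.661271, tanh -0.384697) = (-0.579, -0.367)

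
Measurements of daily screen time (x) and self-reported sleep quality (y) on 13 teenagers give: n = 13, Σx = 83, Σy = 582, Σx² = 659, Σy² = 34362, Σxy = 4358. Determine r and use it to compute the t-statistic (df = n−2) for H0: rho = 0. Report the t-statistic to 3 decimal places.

2.622

Numerator: nΣxy − (Σx)(Σy) = 13·4358 − (83)(582) = 8348
Denominator: √[(nΣx²−(Σx)²)(nΣy²−(Σy)²)]
  nΣx²−(Σx)² = 13·659 − 6889 = 1678;  nΣy²−(Σy)² = 13·34362 − 338724 = 107982
  √(1678·107982) = √181193796 = 13460.8245
r = 8348 / 13460.8245 = 0.6202
t = r·√(n−2)/√(1−r²) = 0.6202·√11 / √(1−0.384648) = 2.056971 / 0.784444 = 2.622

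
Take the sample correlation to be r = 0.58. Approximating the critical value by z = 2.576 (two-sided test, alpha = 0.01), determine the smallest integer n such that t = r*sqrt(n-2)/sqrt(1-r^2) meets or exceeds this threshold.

r√(n−2)/√(1−r²) ≥ 2.576  ⇔  n−2 ≥ (2.576)²·(1−r²)/r²
(1−r²)/r² = (1−0.3364)/0.3364 = 1.9727
n ≥ 2 + 6.635776·1.9727 = 2 + 13.0904 = 15.0904
⌈15.0904⌉ = 16

16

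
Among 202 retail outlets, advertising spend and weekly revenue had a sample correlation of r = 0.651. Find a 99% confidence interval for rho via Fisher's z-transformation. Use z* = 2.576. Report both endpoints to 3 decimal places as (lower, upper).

(0.533, 0.744)

Fisher z: z_r = atanh(r) = ½·ln((1+0.651)/(1−0.651)) = 0.777032
SE(z) = 1/√(n−3) = 1/√199 = 0.070888
99% ⇒ z* = 2.576; margin = 2.576·0.070888 = 0.182607
CI on z-scale: (0.594425, 0.959639)
Back-transform: tanh(0.594425) = 0.533071, tanh(0.959639) = 0.744116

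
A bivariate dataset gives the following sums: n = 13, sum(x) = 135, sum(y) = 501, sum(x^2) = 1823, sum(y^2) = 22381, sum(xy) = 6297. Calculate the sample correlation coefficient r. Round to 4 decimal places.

0.9620

S_xy = nΣxy − ΣxΣy = 13·6297 − 135·501 = 81861 − 67635 = 14226
S_xx = nΣx² − (Σx)² = 13·1823 − 135² = 23699 − 18225 = 5474
S_yy = nΣy² − (Σy)² = 13·22381 − 501² = 290953 − 251001 = 39952
r = S_xy / √(S_xx·S_yy) = 14226 / √(5474·39952) = 14226 / √218697248 = 14226 / 14788.4160 = 0.9620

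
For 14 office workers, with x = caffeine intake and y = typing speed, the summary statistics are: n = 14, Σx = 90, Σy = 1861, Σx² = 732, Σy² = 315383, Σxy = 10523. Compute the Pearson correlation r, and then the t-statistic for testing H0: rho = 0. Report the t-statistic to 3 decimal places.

Numerator: nΣxy − (Σx)(Σy) = 14·10523 − (90)(1861) = -20168
Denominator: √[(nΣx²−(Σx)²)(nΣy²−(Σy)²)]
  nΣx²−(Σx)² = 14·732 − 8100 = 2148;  nΣy²−(Σy)² = 14·315383 − 3463321 = 952041
  √(2148·952041) = √2044984068 = 45221.5001
r = -20168 / 45221.5001 = -0.4460
t = r·√(n−2)/√(1−r²) = -0.4460·√12 / √(1−0.198916) = -1.544989 / 0.895033 = -1.726

-1.726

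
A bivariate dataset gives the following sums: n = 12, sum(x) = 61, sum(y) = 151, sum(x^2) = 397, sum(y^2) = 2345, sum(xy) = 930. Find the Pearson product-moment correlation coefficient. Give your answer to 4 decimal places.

0.8259

Numerator: nΣxy − (Σx)(Σy) = 12·930 − (61)(151) = 1949
Denominator: √[(nΣx²−(Σx)²)(nΣy²−(Σy)²)]
  nΣx²−(Σx)² = 12·397 − 3721 = 1043;  nΣy²−(Σy)² = 12·2345 − 22801 = 5339
  √(1043·5339) = √5568577 = 2359.7833
r = 1949 / 2359.7833 = 0.8259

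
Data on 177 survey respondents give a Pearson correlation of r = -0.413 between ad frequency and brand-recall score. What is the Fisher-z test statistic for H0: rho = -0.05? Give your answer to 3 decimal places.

Fisher z: atanh(-0.413) = -0.439223, atanh(-0.05) = -0.050042
z = (z_r − z_0)·√(n−3) = (-0.439223 − (-0.050042))·√174 = -0.389181 · 13.190906 = -5.134

-5.134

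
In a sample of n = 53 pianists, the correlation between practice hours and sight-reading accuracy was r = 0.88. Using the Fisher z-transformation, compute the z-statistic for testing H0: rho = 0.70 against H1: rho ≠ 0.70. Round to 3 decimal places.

z_r = atanh(0.88) = 1.375768,  z_0 = atanh(0.70) = 0.867301
SE = 1/√(n−3) = 1/√50 = 0.141421
z = (z_r − z_0)/SE = (1.375768 − 0.867301) / 0.141421 = 0.508467 / 0.141421 = 3.595

3.595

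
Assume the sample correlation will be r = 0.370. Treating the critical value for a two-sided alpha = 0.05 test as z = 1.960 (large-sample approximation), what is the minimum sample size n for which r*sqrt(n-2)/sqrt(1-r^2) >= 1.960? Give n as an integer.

r√(n−2)/√(1−r²) ≥ 1.960  ⇔  n−2 ≥ (1.960)²·(1−r²)/r²
(1−r²)/r² = (1−0.136900)/0.136900 = 6.3046
n ≥ 2 + 3.8416·6.3046 = 2 + 24.2198 = 26.2198
⌈26.2198⌉ = 27

27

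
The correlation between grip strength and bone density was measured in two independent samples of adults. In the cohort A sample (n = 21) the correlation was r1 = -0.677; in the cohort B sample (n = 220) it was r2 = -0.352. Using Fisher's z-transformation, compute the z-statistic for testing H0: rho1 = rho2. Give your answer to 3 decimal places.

Fisher z-transforms: z1 = atanh(-0.677) = -0.823555, z2 = atanh(-0.352) = -0.367725; difference d = -0.455830
Var(d) = 1/18 + 1/217 = 0.0555556 + 0.0046083 = 0.0601639
z = d/√Var(d) = -0.455830 / √0.0601639 = -0.455830 / 0.245283 = -1.858

-1.858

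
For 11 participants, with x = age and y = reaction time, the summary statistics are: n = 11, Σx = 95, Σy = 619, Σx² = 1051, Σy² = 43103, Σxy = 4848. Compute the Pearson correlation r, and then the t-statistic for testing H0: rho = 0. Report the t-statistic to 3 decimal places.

-1.160

Numerator: nΣxy − (Σx)(Σy) = 11·4848 − (95)(619) = -5477
Denominator: √[(nΣx²−(Σx)²)(nΣy²−(Σy)²)]
  nΣx²−(Σx)² = 11·1051 − 9025 = 2536;  nΣy²−(Σy)² = 11·43103 − 383161 = 90972
  √(2536·90972) = √230704992 = 15188.9760
r = -5477 / 15188.9760 = -0.3606
t = r·√(n−2)/√(1−r²) = -0.3606·√9 / √(1−0.130032) = -1.081800 / 0.932721 = -1.160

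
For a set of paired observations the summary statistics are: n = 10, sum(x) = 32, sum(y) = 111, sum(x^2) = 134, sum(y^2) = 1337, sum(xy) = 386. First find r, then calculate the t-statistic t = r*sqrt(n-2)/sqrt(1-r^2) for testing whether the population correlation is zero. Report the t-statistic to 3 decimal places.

Numerator: nΣxy − (Σx)(Σy) = 10·386 − (32)(111) = 308
Denominator: √[(nΣx²−(Σx)²)(nΣy²−(Σy)²)]
  nΣx²−(Σx)² = 10·134 − 1024 = 316;  nΣy²−(Σy)² = 10·1337 − 12321 = 1049
  √(316·1049) = √331484 = 575.7465
r = 308 / 575.7465 = 0.5350
t = r·√(n−2)/√(1−r²) = 0.5350·√8 / √(1−0.286225) = 1.513209 / 0.844852 = 1.791

1.791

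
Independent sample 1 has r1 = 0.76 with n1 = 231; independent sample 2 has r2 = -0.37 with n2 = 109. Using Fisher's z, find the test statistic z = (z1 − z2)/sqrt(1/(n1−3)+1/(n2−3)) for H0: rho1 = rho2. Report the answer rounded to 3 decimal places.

11.778

z1 = atanh(0.76) = 0.996215,  z2 = atanh(-0.37) = -0.388423
SE = √(1/(n1−3) + 1/(n2−3)) = √(1/228 + 1/106) = √(0.0043860 + 0.0094340) = √0.0138200 = 0.117558
z = (z1 − z2)/SE = (0.996215 − (-0.388423)) / 0.117558 = 1.384638 / 0.117558 = 11.778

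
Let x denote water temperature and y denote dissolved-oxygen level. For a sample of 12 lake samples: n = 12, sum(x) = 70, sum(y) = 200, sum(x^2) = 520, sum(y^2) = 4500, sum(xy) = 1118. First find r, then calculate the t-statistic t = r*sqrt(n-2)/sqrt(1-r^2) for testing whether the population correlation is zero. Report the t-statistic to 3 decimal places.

Numerator: nΣxy − (Σx)(Σy) = 12·1118 − (70)(200) = -584
Denominator: √[(nΣx²−(Σx)²)(nΣy²−(Σy)²)]
  nΣx²−(Σx)² = 12·520 − 4900 = 1340;  nΣy²−(Σy)² = 12·4500 − 40000 = 14000
  √(1340·14000) = √18760000 = 4331.2816
r = -584 / 4331.2816 = -0.1348
t = r·√(n−2)/√(1−r²) = -0.1348·√10 / √(1−0.018171) = -0.426275 / 0.990873 = -0.430

-0.430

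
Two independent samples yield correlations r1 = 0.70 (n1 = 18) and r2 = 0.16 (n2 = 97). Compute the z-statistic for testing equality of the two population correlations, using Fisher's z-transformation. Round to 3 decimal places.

2.539

Fisher z-transforms: z1 = atanh(0.70) = 0.867301, z2 = atanh(0.16) = 0.161387; difference d = 0.705914
Var(d) = 1/15 + 1/94 = 0.0666667 + 0.0106383 = 0.0773050
z = d/√Var(d) = 0.705914 / √0.0773050 = 0.705914 / 0.278038 = 2.539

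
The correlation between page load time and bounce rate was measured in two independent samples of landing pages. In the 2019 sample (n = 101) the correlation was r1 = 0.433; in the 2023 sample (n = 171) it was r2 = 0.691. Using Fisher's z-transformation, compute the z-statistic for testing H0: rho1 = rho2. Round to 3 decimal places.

z1 = atanh(0.433) = 0.463583,  z2 = atanh(0.691) = 0.849867
SE = √(1/(n1−3) + 1/(n2−3)) = √(1/98 + 1/168) = √(0.0102041 + 0.0059524) = √0.0161565 = 0.127108
z = (z1 − z2)/SE = (0.463583 − 0.849867) / 0.127108 = -0.386284 / 0.127108 = -3.039

-3.039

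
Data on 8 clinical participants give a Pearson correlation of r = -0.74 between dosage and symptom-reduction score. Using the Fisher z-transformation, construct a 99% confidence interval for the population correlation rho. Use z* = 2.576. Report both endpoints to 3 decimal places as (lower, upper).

(-0.971, 0.199)

z_r = atanh(-0.74) = -0.950479;  SE = 1/√(n−3) = 1/√5 = 0.447214
z-limits: -0.950479 ± 2.576·0.447214 = -0.950479 ± 1.152023 = [-2.102502, 0.201544]
ρ-limits: (tanh -2.102502, tanh 0.201544) = (-0.971, 0.199)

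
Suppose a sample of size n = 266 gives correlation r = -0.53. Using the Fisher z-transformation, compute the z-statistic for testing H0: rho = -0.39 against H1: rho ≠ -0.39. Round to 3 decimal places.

-2.892

Fisher z: atanh(-0.53) = -0.590145, atanh(-0.39) = -0.411800
z = (z_r − z_0)·√(n−3) = (-0.590145 − (-0.411800))·√263 = -0.178345 · 16.217275 = -2.892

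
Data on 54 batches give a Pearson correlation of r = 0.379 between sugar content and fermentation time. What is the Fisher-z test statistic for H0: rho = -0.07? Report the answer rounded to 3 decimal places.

3.349

z_r = atanh(0.379) = 0.398891,  z_0 = atanh(-0.07) = -0.070115
SE = 1/√(n−3) = 1/√51 = 0.140028
z = (z_r − z_0)/SE = (0.398891 − (-0.070115)) / 0.140028 = 0.469006 / 0.140028 = 3.349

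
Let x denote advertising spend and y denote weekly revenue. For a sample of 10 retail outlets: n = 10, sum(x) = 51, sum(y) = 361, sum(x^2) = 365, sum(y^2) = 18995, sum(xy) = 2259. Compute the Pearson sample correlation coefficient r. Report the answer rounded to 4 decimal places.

0.5284

S_xy = nΣxy − ΣxΣy = 10·2259 − 51·361 = 22590 − 18411 = 4179
S_xx = nΣx² − (Σx)² = 10·365 − 51² = 3650 − 2601 = 1049
S_yy = nΣy² − (Σy)² = 10·18995 − 361² = 189950 − 130321 = 59629
r = S_xy / √(S_xx·S_yy) = 4179 / √(1049·59629) = 4179 / √62550821 = 4179 / 7908.9077 = 0.5284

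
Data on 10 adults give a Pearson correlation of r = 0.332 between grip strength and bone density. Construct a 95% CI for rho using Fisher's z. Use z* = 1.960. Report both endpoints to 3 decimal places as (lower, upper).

Fisher z: z_r = atanh(r) = ½·ln((1+0.332)/(1−0.332)) = 0.345074
SE(z) = 1/√(n−3) = 1/√7 = 0.377964
95% ⇒ z* = 1.960; margin = 1.960·0.377964 = 0.740809
CI on z-scale: (-0.395735, 1.085883)
Back-transform: tanh(-0.395735) = -0.376294, tanh(1.085883) = 0.795371

(-0.376, 0.795)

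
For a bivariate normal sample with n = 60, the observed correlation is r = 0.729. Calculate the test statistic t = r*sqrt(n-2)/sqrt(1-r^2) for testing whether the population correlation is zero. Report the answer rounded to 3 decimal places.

t = r·√(n−2) / √(1−r²) with r = 0.729, n = 60
  = 0.729·√58 / √(1 − 0.531441)
  = 0.729·7.615773 / 0.684514
  = 5.551899 / 0.684514 = 8.111

8.111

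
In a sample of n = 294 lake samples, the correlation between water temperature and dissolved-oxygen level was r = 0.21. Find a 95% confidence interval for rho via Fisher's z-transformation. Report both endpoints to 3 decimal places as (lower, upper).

(0.098, 0.317)

Fisher z: z_r = atanh(r) = ½·ln((1+0.21)/(1−0.21)) = 0.213171
SE(z) = 1/√(n−3) = 1/√291 = 0.058621
95% ⇒ z* = 1.960; margin = 1.960·0.058621 = 0.114897
CI on z-scale: (0.098274, 0.328068)
Back-transform: tanh(0.098274) = 0.097959, tanh(0.328068) = 0.316784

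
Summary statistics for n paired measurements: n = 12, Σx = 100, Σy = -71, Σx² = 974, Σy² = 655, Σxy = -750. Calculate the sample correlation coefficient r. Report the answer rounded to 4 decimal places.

-0.8710

Numerator: nΣxy − (Σx)(Σy) = 12·(-750) − (100)(-71) = -1900
Denominator: √[(nΣx²−(Σx)²)(nΣy²−(Σy)²)]
  nΣx²−(Σx)² = 12·974 − 10000 = 1688;  nΣy²−(Σy)² = 12·655 − 5041 = 2819
  √(1688·2819) = √4758472 = 2181.3922
r = -1900 / 2181.3922 = -0.8710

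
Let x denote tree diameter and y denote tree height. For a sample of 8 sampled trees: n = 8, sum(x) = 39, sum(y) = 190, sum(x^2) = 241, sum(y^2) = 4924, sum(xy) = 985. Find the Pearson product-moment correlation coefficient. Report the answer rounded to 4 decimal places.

S_xy = nΣxy − ΣxΣy = 8·985 − 39·190 = 7880 − 7410 = 470
S_xx = nΣx² − (Σx)² = 8·241 − 39² = 1928 − 1521 = 407
S_yy = nΣy² − (Σy)² = 8·4924 − 190² = 39392 − 36100 = 3292
r = S_xy / √(S_xx·S_yy) = 470 / √(407·3292) = 470 / √1339844 = 470 / 1157.5163 = 0.4060

0.4060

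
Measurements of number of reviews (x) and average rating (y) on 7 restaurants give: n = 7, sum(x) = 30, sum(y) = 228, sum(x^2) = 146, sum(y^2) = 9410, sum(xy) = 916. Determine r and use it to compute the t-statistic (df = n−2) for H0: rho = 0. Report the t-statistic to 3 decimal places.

S_xy = nΣxy − ΣxΣy = 7·916 − 30·228 = 6412 − 6840 = -428
S_xx = nΣx² − (Σx)² = 7·146 − 30² = 1022 − 900 = 122
S_yy = nΣy² − (Σy)² = 7·9410 − 228² = 65870 − 51984 = 13886
r = S_xy / √(S_xx·S_yy) = -428 / √(122·13886) = -428 / √1694092 = -428 / 1301.5729 = -0.3288
t = r·√(n−2)/√(1−r²) = -0.3288·√5 / √(1−0.108109) = -0.735219 / 0.944400 = -0.779

-0.779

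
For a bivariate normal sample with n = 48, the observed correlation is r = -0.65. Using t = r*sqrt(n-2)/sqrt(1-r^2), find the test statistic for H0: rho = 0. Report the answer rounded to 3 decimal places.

-5.801

t = r·√(n−2) / √(1−r²) with r = -0.65, n = 48
  = -0.65·√46 / √(1 − 0.4225)
  = -0.65·6.782330 / 0.759934
  = -4.408514 / 0.759934 = -5.801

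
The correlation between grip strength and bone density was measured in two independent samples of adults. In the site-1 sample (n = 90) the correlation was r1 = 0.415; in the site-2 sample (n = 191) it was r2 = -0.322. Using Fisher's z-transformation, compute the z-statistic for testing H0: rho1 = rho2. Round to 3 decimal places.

5.981

z1 = atanh(0.415) = 0.441636,  z2 = atanh(-0.322) = -0.333877
SE = √(1/(n1−3) + 1/(n2−3)) = √(1/87 + 1/188) = √(0.0114943 + 0.0053191) = √0.0168134 = 0.129666
z = (z1 − z2)/SE = (0.441636 − (-0.333877)) / 0.129666 = 0.775513 / 0.129666 = 5.981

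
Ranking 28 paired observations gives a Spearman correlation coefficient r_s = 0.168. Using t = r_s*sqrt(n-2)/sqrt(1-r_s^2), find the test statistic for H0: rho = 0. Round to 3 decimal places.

t = r_s·√(n−2) / √(1−r_s²) with r_s = 0.168, n = 28
  = 0.168·√26 / √(1 − 0.028224)
  = 0.168·5.099020 / 0.985787
  = 0.856635 / 0.985787 = 0.869

0.869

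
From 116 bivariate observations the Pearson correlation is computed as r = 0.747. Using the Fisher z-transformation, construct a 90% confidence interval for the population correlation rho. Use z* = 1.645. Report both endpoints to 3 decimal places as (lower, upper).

Fisher z: z_r = atanh(r) = ½·ln((1+0.747)/(1−0.747)) = 0.966133
SE(z) = 1/√(n−3) = 1/√113 = 0.094072
90% ⇒ z* = 1.645; margin = 1.645·0.094072 = 0.154748
CI on z-scale: (0.811385, 1.120881)
Back-transform: tanh(0.811385) = 0.670354, tanh(1.120881) = 0.807875

(0.670, 0.808)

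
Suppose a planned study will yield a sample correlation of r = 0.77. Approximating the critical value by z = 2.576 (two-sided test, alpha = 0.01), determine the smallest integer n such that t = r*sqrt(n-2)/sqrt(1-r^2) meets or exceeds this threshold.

7

Need r·√(n−2)/√(1−r²) ≥ 2.576
√(n−2) ≥ 2.576·√(1−0.5929) / 0.77 = 2.576·0.638044 / 0.77 = 2.1345
n−2 ≥ 4.5561  ⇒  n ≥ 6.5561
Smallest integer n = 7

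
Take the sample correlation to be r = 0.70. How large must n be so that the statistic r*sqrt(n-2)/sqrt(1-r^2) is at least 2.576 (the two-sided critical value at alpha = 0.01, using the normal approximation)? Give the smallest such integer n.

Need r·√(n−2)/√(1−r²) ≥ 2.576
√(n−2) ≥ 2.576·√(1−0.4900) / 0.70 = 2.576·0.714143 / 0.70 = 2.6280
n−2 ≥ 6.9064  ⇒  n ≥ 8.9064
Smallest integer n = 9

9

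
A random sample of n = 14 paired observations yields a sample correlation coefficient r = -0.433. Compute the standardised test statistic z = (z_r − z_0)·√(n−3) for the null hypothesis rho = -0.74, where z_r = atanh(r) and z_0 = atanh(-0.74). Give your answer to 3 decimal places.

Fisher z: atanh(-0.433) = -0.463583, atanh(-0.74) = -0.950479
z = (z_r − z_0)·√(n−3) = (-0.463583 − (-0.950479))·√11 = 0.486896 · 3.316625 = 1.615

1.615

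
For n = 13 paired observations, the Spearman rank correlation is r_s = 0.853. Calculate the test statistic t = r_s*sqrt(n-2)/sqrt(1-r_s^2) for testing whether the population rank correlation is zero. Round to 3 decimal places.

t = r_s·√(n−2) / √(1−r_s²) with r_s = 0.853, n = 13
  = 0.853·√11 / √(1 − 0.727609)
  = 0.853·3.316625 / 0.521911
  = 2.829081 / 0.521911 = 5.421

5.421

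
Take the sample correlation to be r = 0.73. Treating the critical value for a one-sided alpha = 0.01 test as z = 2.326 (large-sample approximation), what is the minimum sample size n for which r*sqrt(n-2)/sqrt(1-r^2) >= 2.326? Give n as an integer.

r√(n−2)/√(1−r²) ≥ 2.326  ⇔  n−2 ≥ (2.326)²·(1−r²)/r²
(1−r²)/r² = (1−0.5329)/0.5329 = 0.8765
n ≥ 2 + 5.410276·0.8765 = 2 + 4.7421 = 6.7421
⌈6.7421⌉ = 7

7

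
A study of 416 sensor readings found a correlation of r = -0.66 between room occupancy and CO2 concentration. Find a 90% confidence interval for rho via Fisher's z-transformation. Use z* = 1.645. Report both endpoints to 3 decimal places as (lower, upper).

z_r = atanh(-0.66) = -0.792814;  SE = 1/√(n−3) = 1/√413 = 0.049207
z-limits: -0.792814 ± 1.645·0.049207 = -0.792814 ± 0.080946 = [-0.873760, -0.711868]
ρ-limits: (tanh -0.873760, tanh -0.711868) = (-0.703, -0.612)

(-0.703, -0.612)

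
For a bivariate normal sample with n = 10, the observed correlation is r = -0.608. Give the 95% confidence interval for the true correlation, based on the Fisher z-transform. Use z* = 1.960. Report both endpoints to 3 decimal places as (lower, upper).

z_r = atanh(-0.608) = -0.705742;  SE = 1/√(n−3) = 1/√7 = 0.377964
z-limits: -0.705742 ± 1.960·0.377964 = -0.705742 ± 0.740809 = [-1.446551, 0.035067]
ρ-limits: (tanh -1.446551, tanh 0.035067) = (-0.895, 0.035)

(-0.895, 0.035)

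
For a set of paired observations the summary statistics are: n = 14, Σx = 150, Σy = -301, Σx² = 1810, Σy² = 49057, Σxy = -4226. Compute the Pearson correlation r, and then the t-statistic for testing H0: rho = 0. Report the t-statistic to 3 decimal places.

-1.255

S_xy = nΣxy − ΣxΣy = 14·(-4226) − 150·(-301) = -59164 − (-45150) = -14014
S_xx = nΣx² − (Σx)² = 14·1810 − 150² = 25340 − 22500 = 2840
S_yy = nΣy² − (Σy)² = 14·49057 − (-301)² = 686798 − 90601 = 596197
r = S_xy / √(S_xx·S_yy) = -14014 / √(2840·596197) = -14014 / √1693199480 = -14014 / 41148.5052 = -0.3406
t = r·√(n−2)/√(1−r²) = -0.3406·√12 / √(1−0.116008) = -1.179873 / 0.940208 = -1.255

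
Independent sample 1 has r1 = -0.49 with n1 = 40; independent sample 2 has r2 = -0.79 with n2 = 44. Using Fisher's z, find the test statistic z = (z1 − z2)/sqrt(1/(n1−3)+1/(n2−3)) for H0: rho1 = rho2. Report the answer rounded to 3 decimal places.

2.361

z1 = atanh(-0.49) = -0.536060,  z2 = atanh(-0.79) = -1.071432
SE = √(1/(n1−3) + 1/(n2−3)) = √(1/37 + 1/41) = √(0.0270270 + 0.0243902) = √0.0514172 = 0.226754
z = (z1 − z2)/SE = (-0.536060 − (-1.071432)) / 0.226754 = 0.535372 / 0.226754 = 2.361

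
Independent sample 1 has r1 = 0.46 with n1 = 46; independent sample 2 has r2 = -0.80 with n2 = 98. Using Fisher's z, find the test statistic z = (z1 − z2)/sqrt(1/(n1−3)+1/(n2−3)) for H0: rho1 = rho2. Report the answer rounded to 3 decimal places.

8.683

z1 = atanh(0.46) = 0.497311,  z2 = atanh(-0.80) = -1.098612
SE = √(1/(n1−3) + 1/(n2−3)) = √(1/43 + 1/95) = √(0.0232558 + 0.0105263) = √0.0337821 = 0.183799
z = (z1 − z2)/SE = (0.497311 − (-1.098612)) / 0.183799 = 1.595923 / 0.183799 = 8.683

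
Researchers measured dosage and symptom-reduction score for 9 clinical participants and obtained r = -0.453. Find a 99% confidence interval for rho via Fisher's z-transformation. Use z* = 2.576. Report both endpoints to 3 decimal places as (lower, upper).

z_r = atanh(-0.453) = -0.488468;  SE = 1/√(n−3) = 1/√6 = 0.408248
z-limits: -0.488468 ± 2.576·0.408248 = -0.488468 ± 1.051647 = [-1.540115, 0.563179]
ρ-limits: (tanh -1.540115, tanh 0.563179) = (-0.912, 0.510)

(-0.912, 0.510)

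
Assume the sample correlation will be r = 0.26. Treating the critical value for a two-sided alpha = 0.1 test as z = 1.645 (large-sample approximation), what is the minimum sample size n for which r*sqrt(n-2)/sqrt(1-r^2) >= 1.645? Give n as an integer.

40

r√(n−2)/√(1−r²) ≥ 1.645  ⇔  n−2 ≥ (1.645)²·(1−r²)/r²
(1−r²)/r² = (1−0.0676)/0.0676 = 13.7929
n ≥ 2 + 2.706025·13.7929 = 2 + 37.3239 = 39.3239
⌈39.3239⌉ = 40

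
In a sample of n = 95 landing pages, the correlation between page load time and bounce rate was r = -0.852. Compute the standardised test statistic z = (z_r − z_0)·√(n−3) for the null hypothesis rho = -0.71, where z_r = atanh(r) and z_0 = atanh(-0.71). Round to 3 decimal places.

z_r = atanh(-0.852) = -1.263405,  z_0 = atanh(-0.71) = -0.887184
SE = 1/√(n−3) = 1/√92 = 0.104257
z = (z_r − z_0)/SE = (-1.263405 − (-0.887184)) / 0.104257 = -0.376221 / 0.104257 = -3.609

-3.609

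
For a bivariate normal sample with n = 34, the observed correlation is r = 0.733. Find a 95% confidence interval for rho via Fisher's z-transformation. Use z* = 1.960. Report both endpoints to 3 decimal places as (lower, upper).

(0.525, 0.858)

z_r = atanh(0.733) = 0.935180;  SE = 1/√(n−3) = 1/√31 = 0.179605
z-limits: 0.935180 ± 1.960·0.179605 = 0.935180 ± 0.352026 = [0.583154, 1.287206]
ρ-limits: (tanh 0.583154, tanh 1.287206) = (0.525, 0.858)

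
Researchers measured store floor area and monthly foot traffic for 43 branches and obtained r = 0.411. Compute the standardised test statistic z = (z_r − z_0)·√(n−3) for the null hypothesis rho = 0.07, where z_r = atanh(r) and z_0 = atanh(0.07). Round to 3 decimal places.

2.319

z_r = atanh(0.411) = 0.436814,  z_0 = atanh(0.07) = 0.070115
SE = 1/√(n−3) = 1/√40 = 0.158114
z = (z_r − z_0)/SE = (0.436814 − 0.070115) / 0.158114 = 0.366699 / 0.158114 = 2.319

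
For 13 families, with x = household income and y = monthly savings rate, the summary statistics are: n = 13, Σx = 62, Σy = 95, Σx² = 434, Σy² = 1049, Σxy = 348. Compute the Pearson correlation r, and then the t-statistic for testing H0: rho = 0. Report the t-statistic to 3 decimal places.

-1.787

Numerator: nΣxy − (Σx)(Σy) = 13·348 − (62)(95) = -1366
Denominator: √[(nΣx²−(Σx)²)(nΣy²−(Σy)²)]
  nΣx²−(Σx)² = 13·434 − 3844 = 1798;  nΣy²−(Σy)² = 13·1049 − 9025 = 4612
  √(1798·4612) = √8292376 = 2879.6486
r = -1366 / 2879.6486 = -0.4744
t = r·√(n−2)/√(1−r²) = -0.4744·√11 / √(1−0.225055) = -1.573407 / 0.880310 = -1.787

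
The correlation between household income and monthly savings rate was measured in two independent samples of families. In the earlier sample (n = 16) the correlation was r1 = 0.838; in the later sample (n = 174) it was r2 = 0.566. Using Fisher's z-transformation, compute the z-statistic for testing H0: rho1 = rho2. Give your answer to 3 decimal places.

z1 = atanh(0.838) = 1.214418,  z2 = atanh(0.566) = 0.641618
SE = √(1/(n1−3) + 1/(n2−3)) = √(1/13 + 1/171) = √(0.0769231 + 0.0058480) = √0.0827711 = 0.287700
z = (z1 − z2)/SE = (1.214418 − 0.641618) / 0.287700 = 0.572800 / 0.287700 = 1.991

1.991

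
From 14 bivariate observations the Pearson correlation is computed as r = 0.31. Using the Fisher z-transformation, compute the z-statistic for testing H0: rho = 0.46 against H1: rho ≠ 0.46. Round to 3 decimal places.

z_r = atanh(0.31) = 0.320545,  z_0 = atanh(0.46) = 0.497311
SE = 1/√(n−3) = 1/√11 = 0.301511
z = (z_r − z_0)/SE = (0.320545 − 0.497311) / 0.301511 = -0.176766 / 0.301511 = -0.586

-0.586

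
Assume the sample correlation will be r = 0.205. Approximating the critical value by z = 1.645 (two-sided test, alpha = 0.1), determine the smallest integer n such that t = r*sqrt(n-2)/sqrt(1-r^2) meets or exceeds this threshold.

Need r·√(n−2)/√(1−r²) ≥ 1.645
√(n−2) ≥ 1.645·√(1−0.042025) / 0.205 = 1.645·0.978762 / 0.205 = 7.8540
n−2 ≥ 61.6853  ⇒  n ≥ 63.6853
Smallest integer n = 64

64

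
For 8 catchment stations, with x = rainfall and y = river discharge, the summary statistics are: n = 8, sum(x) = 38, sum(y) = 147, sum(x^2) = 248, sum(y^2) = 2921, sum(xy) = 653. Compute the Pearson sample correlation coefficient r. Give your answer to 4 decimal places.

Numerator: nΣxy − (Σx)(Σy) = 8·653 − (38)(147) = -362
Denominator: √[(nΣx²−(Σx)²)(nΣy²−(Σy)²)]
  nΣx²−(Σx)² = 8·248 − 1444 = 540;  nΣy²−(Σy)² = 8·2921 − 21609 = 1759
  √(540·1759) = √949860 = 974.6076
r = -362 / 974.6076 = -0.3714

-0.3714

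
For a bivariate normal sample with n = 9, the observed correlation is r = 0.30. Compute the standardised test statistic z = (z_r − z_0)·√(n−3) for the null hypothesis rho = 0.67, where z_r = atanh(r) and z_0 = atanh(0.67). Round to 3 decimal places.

-1.228

z_r = atanh(0.30) = 0.309520,  z_0 = atanh(0.67) = 0.810743
SE = 1/√(n−3) = 1/√6 = 0.408248
z = (z_r − z_0)/SE = (0.309520 − 0.810743) / 0.408248 = -0.501223 / 0.408248 = -1.228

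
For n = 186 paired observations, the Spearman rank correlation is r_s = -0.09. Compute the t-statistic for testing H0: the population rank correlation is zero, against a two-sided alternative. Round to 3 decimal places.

-1.226

1 − r_s² = 1 − 0.0081 = 0.9919;  √(1−r_s²) = 0.995942
√(n−2) = √184 = 13.564660
t = r_s·√(n−2)/√(1−r_s²) = -0.09 · 13.564660 / 0.995942 = -1.226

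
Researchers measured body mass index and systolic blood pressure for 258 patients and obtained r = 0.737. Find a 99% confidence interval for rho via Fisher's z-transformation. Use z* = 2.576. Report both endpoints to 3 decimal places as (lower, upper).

Fisher z: z_r = atanh(r) = ½·ln((1+0.737)/(1−0.737)) = 0.943880
SE(z) = 1/√(n−3) = 1/√255 = 0.062622
99% ⇒ z* = 2.576; margin = 2.576·0.062622 = 0.161314
CI on z-scale: (0.782566, 1.105194)
Back-transform: tanh(0.782566) = 0.654177, tanh(1.105194) = 0.802357

(0.654, 0.802)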